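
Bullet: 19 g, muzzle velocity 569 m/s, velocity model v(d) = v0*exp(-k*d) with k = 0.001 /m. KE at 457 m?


v = v0*exp(-k*d) = 569*exp(-0.001*457) = 360.28 m/s
E = 0.5*m*v^2 = 0.5*0.019*360.28^2 = 1233 J

1233 J


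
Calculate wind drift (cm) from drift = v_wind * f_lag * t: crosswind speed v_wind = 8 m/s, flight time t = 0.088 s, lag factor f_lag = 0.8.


drift = v_wind * lag * t = 8 * 0.8 * 0.088 = 0.5632 m ≈ 56.32 cm

56.32 cm


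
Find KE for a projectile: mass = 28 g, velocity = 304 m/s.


E = 0.5*m*v^2 = 0.5*0.028*304^2 = 1294 J

1294 J


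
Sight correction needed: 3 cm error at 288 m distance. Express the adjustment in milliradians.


1 mrad subtends 1 cm per 10 m of range, so adj = error_cm / (dist_m / 10) = 3 / (288/10) = 0.1042 mrad

0.1042 mrad


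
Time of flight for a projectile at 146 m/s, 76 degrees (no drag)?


T = 2*v0*sin(theta)/g = 2*146*sin(76°)/9.81 = 28.88 s

28.88 s


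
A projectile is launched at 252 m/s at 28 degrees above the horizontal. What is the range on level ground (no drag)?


R = v0^2 * sin(2*theta) / g = 252^2 * sin(2*28°) / 9.81 = 5367 m

5367 m


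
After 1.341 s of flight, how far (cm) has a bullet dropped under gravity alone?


drop = 0.5*g*t^2 = 0.5*9.81*1.341^2 = 8.82057 m ≈ 882.1 cm

882.1 cm


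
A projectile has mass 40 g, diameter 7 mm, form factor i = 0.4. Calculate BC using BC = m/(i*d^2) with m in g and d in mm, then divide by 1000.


BC = m/(i*d^2*1000) = 40/(0.4 * 7^2 * 1000) = 0.002041

0.002041


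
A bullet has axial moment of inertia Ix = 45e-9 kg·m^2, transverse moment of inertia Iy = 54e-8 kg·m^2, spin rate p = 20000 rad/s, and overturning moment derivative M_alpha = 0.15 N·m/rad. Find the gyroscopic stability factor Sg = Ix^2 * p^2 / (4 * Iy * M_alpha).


Sg = Ix^2 * p^2 / (4 * Iy * M_alpha) = (45e-9)^2 * 20000^2 / (4 * 54e-8 * 0.15) = 2.5

2.5


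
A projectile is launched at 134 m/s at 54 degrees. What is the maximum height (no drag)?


H = (v0*sin(theta))^2 / (2g) = (134*sin(54°))^2 / (2*9.81) = 599 m

599 m


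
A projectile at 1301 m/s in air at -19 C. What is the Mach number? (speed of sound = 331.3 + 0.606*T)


a = 331.3 + 0.606*(-19) = 319.786 m/s
M = v/a = 1301/319.786 = 4.068

4.068


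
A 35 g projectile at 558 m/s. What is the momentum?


p = m*v = 0.035*558 = 19.53 kg·m/s

19.53 kg·m/s


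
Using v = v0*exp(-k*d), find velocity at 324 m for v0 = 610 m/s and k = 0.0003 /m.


v = v0*exp(-k*d) = 610*exp(-0.0003*324) = 553.5 m/s

553.5 m/s


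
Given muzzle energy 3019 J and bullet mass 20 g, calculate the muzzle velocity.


v = sqrt(2*E/m) = sqrt(2*3019/0.02) = 549.5 m/s

549.5 m/s


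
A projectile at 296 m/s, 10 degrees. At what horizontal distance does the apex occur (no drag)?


R = v0^2*sin(2*theta)/g = 296^2*sin(2*10°)/9.81 = 3054.68 m
apex_dist = R/2 = 3054.68/2 = 1527 m

1527 m


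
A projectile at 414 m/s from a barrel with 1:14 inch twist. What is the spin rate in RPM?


twist_m = 14*0.0254 = 0.3556 m
spin = v/twist = 414/0.3556 = 1164.229 rev/s
RPM = spin*60 = 1164.229*60 ≈ 69854 RPM

69854 RPM


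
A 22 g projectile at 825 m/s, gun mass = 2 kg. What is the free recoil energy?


v_r = m_p*v_p/m_gun = 0.022*825/2 = 9.075 m/s, E_r = 0.5*m_gun*v_r^2 = 0.5*2*9.075^2 = 82.36 J

82.36 J


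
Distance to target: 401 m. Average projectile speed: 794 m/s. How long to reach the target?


t = d/v = 401/794 = 0.505 s

0.505 s


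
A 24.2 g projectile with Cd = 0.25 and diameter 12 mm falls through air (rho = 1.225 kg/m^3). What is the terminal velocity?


A = pi*(d/2)^2 = pi*(12/2000)^2 = 1.13097e-04 m^2
vt = sqrt(2mg/(Cd*rho*A)) = sqrt(2*0.0242*9.81/(0.25 * 1.225 * 1.13097e-04)) = 117.1 m/s

117.1 m/s


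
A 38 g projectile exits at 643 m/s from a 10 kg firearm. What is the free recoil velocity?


v_recoil = m_p * v_p / m_gun = 0.038 * 643 / 10 = 2.443 m/s

2.443 m/s


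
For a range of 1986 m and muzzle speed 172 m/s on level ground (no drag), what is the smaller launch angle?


sin(2*theta) = R*g/v0^2 = 1986*9.81/172^2 = 0.658554, theta = arcsin(0.658554)/2 = 20.59°

20.59 degrees


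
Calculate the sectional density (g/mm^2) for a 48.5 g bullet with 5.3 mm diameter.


SD = m/d^2 = 48.5/5.3^2 = 1.727 g/mm^2

1.727 g/mm^2


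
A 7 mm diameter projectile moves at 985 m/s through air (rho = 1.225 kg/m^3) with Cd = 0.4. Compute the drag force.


A = pi*(d/2)^2 = pi*(7/2000)^2 = 3.84845e-05 m^2
Fd = 0.5*Cd*rho*A*v^2 = 0.5*0.4*1.225*3.84845e-05*985^2 = 9.148 N

9.148 N


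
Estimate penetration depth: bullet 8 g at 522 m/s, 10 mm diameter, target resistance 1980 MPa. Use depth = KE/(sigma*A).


A = pi*(d/2)^2 = pi*(10/2)^2 = 78.5398 mm^2
E = 0.5*m*v^2 = 0.5*0.008*522^2 = 1089.94 J
depth = E/(sigma*A) = 1089.94 J / (1980 MPa * 78.5398 mm^2) = 1089.94/(1980 * 78.5398) m = 0.00700884 m ≈ 7.009 mm

7.009 mm


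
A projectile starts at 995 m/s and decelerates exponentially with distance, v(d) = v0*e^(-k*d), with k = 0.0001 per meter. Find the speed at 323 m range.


v = v0*exp(-k*d) = 995*exp(-0.0001*323) = 963.4 m/s

963.4 m/s


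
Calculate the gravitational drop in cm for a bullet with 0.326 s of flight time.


drop = 0.5*g*t^2 = 0.5*9.81*0.326^2 = 0.521284 m ≈ 52.13 cm

52.13 cm


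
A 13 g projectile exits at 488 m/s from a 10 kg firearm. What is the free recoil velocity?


v_recoil = m_p * v_p / m_gun = 0.013 * 488 / 10 = 0.6344 m/s

0.6344 m/s


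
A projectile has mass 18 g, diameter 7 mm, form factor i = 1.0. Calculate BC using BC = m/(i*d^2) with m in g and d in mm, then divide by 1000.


BC = m/(i*d^2*1000) = 18/(1.0 * 7^2 * 1000) = 0.0003673

0.0003673


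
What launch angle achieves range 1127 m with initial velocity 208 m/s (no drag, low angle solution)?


sin(2*theta) = R*g/v0^2 = 1127*9.81/208^2 = 0.255544, theta = arcsin(0.255544)/2 = 7.403°

7.403 degrees


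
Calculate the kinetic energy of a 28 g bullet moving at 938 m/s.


E = 0.5*m*v^2 = 0.5*0.028*938^2 = 12318 J

12318 J


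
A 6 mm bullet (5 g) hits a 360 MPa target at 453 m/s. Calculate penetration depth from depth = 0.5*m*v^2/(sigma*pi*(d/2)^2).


A = pi*(d/2)^2 = pi*(6/2)^2 = 28.2743 mm^2
E = 0.5*m*v^2 = 0.5*0.005*453^2 = 513.023 J
depth = E/(sigma*A) = 513.023 J / (360 MPa * 28.2743 mm^2) = 513.023/(360 * 28.2743) m = 0.0504013 m ≈ 50.4 mm

50.4 mm


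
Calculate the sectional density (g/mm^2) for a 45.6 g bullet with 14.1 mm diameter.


SD = m/d^2 = 45.6/14.1^2 = 0.2294 g/mm^2

0.2294 g/mm^2


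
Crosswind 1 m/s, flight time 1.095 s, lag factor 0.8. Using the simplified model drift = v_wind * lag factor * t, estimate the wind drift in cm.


drift = v_wind * lag * t = 1 * 0.8 * 1.095 = 0.876 m ≈ 87.6 cm

87.6 cm


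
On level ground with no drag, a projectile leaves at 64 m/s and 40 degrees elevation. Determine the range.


R = v0^2 * sin(2*theta) / g = 64^2 * sin(2*40°) / 9.81 = 411.2 m

411.2 m


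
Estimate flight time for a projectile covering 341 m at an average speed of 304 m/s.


t = d/v = 341/304 = 1.122 s

1.122 s


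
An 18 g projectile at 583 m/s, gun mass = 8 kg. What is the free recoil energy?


v_r = m_p*v_p/m_gun = 0.018*583/8 = 1.31175 m/s, E_r = 0.5*m_gun*v_r^2 = 0.5*8*1.31175^2 = 6.883 J

6.883 J


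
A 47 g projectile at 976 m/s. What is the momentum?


p = m*v = 0.047*976 = 45.87 kg·m/s

45.87 kg·m/s


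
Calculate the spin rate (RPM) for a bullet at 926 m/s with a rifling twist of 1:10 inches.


twist_m = 10*0.0254 = 0.254 m
spin = v/twist = 926/0.254 = 3645.669 rev/s
RPM = spin*60 = 3645.669*60 ≈ 218740 RPM

218740 RPM


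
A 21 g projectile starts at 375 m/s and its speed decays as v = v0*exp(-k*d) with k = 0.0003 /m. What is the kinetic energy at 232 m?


v = v0*exp(-k*d) = 375*exp(-0.0003*232) = 349.788 m/s
E = 0.5*m*v^2 = 0.5*0.021*349.788^2 = 1285 J

1285 J


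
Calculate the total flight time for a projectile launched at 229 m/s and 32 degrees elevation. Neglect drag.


T = 2*v0*sin(theta)/g = 2*229*sin(32°)/9.81 = 24.74 s

24.74 s


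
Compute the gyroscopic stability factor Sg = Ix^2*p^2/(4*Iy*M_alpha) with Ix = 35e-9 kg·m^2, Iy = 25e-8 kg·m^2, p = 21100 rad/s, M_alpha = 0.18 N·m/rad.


Sg = Ix^2 * p^2 / (4 * Iy * M_alpha) = (35e-9)^2 * 21100^2 / (4 * 25e-8 * 0.18) = 3.03

3.03


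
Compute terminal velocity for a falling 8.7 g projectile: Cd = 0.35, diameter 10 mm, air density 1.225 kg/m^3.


A = pi*(d/2)^2 = pi*(10/2000)^2 = 7.85398e-05 m^2
vt = sqrt(2mg/(Cd*rho*A)) = sqrt(2*0.0087*9.81/(0.35 * 1.225 * 7.85398e-05)) = 71.2 m/s

71.2 m/s


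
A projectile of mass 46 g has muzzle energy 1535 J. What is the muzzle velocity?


v = sqrt(2*E/m) = sqrt(2*1535/0.046) = 258.3 m/s

258.3 m/s


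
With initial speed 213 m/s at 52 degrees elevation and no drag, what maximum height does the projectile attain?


H = (v0*sin(theta))^2 / (2g) = (213*sin(52°))^2 / (2*9.81) = 1436 m

1436 m


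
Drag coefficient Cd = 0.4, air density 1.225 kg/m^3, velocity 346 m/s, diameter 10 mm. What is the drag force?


A = pi*(d/2)^2 = pi*(10/2000)^2 = 7.85398e-05 m^2
Fd = 0.5*Cd*rho*A*v^2 = 0.5*0.4*1.225*7.85398e-05*346^2 = 2.304 N

2.304 N


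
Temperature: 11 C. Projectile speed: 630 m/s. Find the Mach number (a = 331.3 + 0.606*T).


a = 331.3 + 0.606*(11) = 337.966 m/s
M = v/a = 630/337.966 = 1.864

1.864


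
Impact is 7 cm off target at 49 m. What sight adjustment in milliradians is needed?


1 mrad subtends 1 cm per 10 m of range, so adj = error_cm / (dist_m / 10) = 7 / (49/10) = 1.429 mrad

1.429 mrad


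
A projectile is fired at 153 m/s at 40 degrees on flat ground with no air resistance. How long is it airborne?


T = 2*v0*sin(theta)/g = 2*153*sin(40°)/9.81 = 20.05 s

20.05 s


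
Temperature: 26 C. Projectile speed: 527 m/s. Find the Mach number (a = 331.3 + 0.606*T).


a = 331.3 + 0.606*(26) = 347.056 m/s
M = v/a = 527/347.056 = 1.518

1.518


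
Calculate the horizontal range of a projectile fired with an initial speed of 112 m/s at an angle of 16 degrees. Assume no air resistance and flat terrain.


R = v0^2 * sin(2*theta) / g = 112^2 * sin(2*16°) / 9.81 = 677.6 m

677.6 m


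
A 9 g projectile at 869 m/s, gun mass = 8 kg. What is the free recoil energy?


v_r = m_p*v_p/m_gun = 0.009*869/8 = 0.977625 m/s, E_r = 0.5*m_gun*v_r^2 = 0.5*8*0.977625^2 = 3.823 J

3.823 J


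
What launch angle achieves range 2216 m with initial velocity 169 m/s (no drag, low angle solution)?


sin(2*theta) = R*g/v0^2 = 2216*9.81/169^2 = 0.761141, theta = arcsin(0.761141)/2 = 24.78°

24.78 degrees


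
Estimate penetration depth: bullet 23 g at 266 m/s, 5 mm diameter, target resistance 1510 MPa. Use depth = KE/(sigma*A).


A = pi*(d/2)^2 = pi*(5/2)^2 = 19.635 mm^2
E = 0.5*m*v^2 = 0.5*0.023*266^2 = 813.694 J
depth = E/(sigma*A) = 813.694 J / (1510 MPa * 19.635 mm^2) = 813.694/(1510 * 19.635) m = 0.0274444 m ≈ 27.44 mm

27.44 mm


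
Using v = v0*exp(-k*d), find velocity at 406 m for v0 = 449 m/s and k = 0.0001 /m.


v = v0*exp(-k*d) = 449*exp(-0.0001*406) = 431.1 m/s

431.1 m/s


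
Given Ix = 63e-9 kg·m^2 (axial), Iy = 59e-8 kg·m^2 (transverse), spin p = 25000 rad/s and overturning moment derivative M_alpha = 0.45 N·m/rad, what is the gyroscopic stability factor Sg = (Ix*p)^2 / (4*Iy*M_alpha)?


Sg = Ix^2 * p^2 / (4 * Iy * M_alpha) = (63e-9)^2 * 25000^2 / (4 * 59e-8 * 0.45) = 2.336

2.336


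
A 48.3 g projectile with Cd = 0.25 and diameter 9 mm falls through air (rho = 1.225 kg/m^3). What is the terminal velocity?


A = pi*(d/2)^2 = pi*(9/2000)^2 = 6.36173e-05 m^2
vt = sqrt(2mg/(Cd*rho*A)) = sqrt(2*0.0483*9.81/(0.25 * 1.225 * 6.36173e-05)) = 220.5 m/s

220.5 m/s


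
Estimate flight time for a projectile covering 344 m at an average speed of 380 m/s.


t = d/v = 344/380 = 0.9053 s

0.9053 s


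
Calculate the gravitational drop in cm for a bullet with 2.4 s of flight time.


drop = 0.5*g*t^2 = 0.5*9.81*2.4^2 = 28.2528 m ≈ 2825 cm

2825 cm


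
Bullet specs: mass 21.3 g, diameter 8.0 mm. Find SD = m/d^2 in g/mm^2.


SD = m/d^2 = 21.3/8.0^2 = 0.3328 g/mm^2

0.3328 g/mm^2


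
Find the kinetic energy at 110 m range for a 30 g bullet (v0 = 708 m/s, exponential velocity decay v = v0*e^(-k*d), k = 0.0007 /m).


v = v0*exp(-k*d) = 708*exp(-0.0007*110) = 655.53 m/s
E = 0.5*m*v^2 = 0.5*0.03*655.53^2 = 6446 J

6446 J


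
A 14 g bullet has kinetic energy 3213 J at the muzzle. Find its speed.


v = sqrt(2*E/m) = sqrt(2*3213/0.014) = 677.5 m/s

677.5 m/s


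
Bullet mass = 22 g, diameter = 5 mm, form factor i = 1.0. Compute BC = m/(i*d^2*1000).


BC = m/(i*d^2*1000) = 22/(1.0 * 5^2 * 1000) = 0.00088

0.00088


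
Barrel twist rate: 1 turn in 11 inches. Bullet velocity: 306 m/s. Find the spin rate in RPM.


twist_m = 11*0.0254 = 0.2794 m
spin = v/twist = 306/0.2794 = 1095.204 rev/s
RPM = spin*60 = 1095.204*60 ≈ 65712 RPM

65712 RPM


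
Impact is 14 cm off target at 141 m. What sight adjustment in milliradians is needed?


1 mrad subtends 1 cm per 10 m of range, so adj = error_cm / (dist_m / 10) = 14 / (141/10) = 0.9929 mrad

0.9929 mrad


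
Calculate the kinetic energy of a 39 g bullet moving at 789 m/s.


E = 0.5*m*v^2 = 0.5*0.039*789^2 = 12139 J

12139 J


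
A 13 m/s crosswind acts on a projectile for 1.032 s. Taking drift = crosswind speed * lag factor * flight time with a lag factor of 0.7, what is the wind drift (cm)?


drift = v_wind * lag * t = 13 * 0.7 * 1.032 = 9.3912 m ≈ 939.1 cm

939.1 cm


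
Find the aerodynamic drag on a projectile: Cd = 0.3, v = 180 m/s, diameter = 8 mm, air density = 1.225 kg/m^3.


A = pi*(d/2)^2 = pi*(8/2000)^2 = 5.02655e-05 m^2
Fd = 0.5*Cd*rho*A*v^2 = 0.5*0.3*1.225*5.02655e-05*180^2 = 0.2993 N

0.2993 N


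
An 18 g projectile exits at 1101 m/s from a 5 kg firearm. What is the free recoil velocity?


v_recoil = m_p * v_p / m_gun = 0.018 * 1101 / 5 = 3.964 m/s

3.964 m/s


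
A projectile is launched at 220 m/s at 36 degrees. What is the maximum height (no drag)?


H = (v0*sin(theta))^2 / (2g) = (220*sin(36°))^2 / (2*9.81) = 852.3 m

852.3 m


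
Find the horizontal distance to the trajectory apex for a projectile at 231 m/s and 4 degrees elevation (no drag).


R = v0^2*sin(2*theta)/g = 231^2*sin(2*4°)/9.81 = 757.025 m
apex_dist = R/2 = 757.025/2 = 378.5 m

378.5 m


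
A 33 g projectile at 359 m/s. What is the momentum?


p = m*v = 0.033*359 = 11.85 kg·m/s

11.85 kg·m/s


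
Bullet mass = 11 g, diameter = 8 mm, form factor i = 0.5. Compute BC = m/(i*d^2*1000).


BC = m/(i*d^2*1000) = 11/(0.5 * 8^2 * 1000) = 0.0003437

0.0003437


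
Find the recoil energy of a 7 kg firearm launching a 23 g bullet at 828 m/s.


v_r = m_p*v_p/m_gun = 0.023*828/7 = 2.72057 m/s, E_r = 0.5*m_gun*v_r^2 = 0.5*7*2.72057^2 = 25.91 J

25.91 J


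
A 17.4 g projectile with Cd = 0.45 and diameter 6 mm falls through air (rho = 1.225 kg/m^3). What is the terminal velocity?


A = pi*(d/2)^2 = pi*(6/2000)^2 = 2.82743e-05 m^2
vt = sqrt(2mg/(Cd*rho*A)) = sqrt(2*0.0174*9.81/(0.45 * 1.225 * 2.82743e-05)) = 148 m/s

148 m/s


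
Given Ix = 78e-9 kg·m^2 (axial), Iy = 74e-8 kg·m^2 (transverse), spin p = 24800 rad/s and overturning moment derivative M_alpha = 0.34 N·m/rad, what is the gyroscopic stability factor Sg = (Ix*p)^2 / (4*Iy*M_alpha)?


Sg = Ix^2 * p^2 / (4 * Iy * M_alpha) = (78e-9)^2 * 24800^2 / (4 * 74e-8 * 0.34) = 3.718

3.718


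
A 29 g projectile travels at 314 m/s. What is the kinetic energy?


E = 0.5*m*v^2 = 0.5*0.029*314^2 = 1430 J

1430 J


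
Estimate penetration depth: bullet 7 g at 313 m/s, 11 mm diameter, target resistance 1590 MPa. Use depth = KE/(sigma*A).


A = pi*(d/2)^2 = pi*(11/2)^2 = 95.0332 mm^2
E = 0.5*m*v^2 = 0.5*0.007*313^2 = 342.892 J
depth = E/(sigma*A) = 342.892 J / (1590 MPa * 95.0332 mm^2) = 342.892/(1590 * 95.0332) m = 0.00226926 m ≈ 2.269 mm

2.269 mm


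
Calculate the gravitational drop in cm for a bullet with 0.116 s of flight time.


drop = 0.5*g*t^2 = 0.5*9.81*0.116^2 = 0.0660017 m ≈ 6.6 cm

6.6 cm


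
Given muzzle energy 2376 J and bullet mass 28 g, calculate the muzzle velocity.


v = sqrt(2*E/m) = sqrt(2*2376/0.028) = 412 m/s

412 m/s


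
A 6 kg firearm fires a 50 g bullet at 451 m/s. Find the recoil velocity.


v_recoil = m_p * v_p / m_gun = 0.05 * 451 / 6 = 3.758 m/s

3.758 m/s


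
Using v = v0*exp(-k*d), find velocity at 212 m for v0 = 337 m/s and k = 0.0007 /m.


v = v0*exp(-k*d) = 337*exp(-0.0007*212) = 290.5 m/s

290.5 m/s


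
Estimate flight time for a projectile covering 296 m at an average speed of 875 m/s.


t = d/v = 296/875 = 0.3383 s

0.3383 s


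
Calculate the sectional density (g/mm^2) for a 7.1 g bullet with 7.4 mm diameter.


SD = m/d^2 = 7.1/7.4^2 = 0.1297 g/mm^2

0.1297 g/mm^2


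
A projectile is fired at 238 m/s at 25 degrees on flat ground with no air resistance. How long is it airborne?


T = 2*v0*sin(theta)/g = 2*238*sin(25°)/9.81 = 20.51 s

20.51 s


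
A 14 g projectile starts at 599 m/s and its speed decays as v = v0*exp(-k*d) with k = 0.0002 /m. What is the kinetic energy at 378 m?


v = v0*exp(-k*d) = 599*exp(-0.0002*378) = 555.385 m/s
E = 0.5*m*v^2 = 0.5*0.014*555.385^2 = 2159 J

2159 J


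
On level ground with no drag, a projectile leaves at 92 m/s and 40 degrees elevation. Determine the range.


R = v0^2 * sin(2*theta) / g = 92^2 * sin(2*40°) / 9.81 = 849.7 m

849.7 m


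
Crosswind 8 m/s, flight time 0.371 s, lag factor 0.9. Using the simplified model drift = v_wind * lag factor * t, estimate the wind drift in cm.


drift = v_wind * lag * t = 8 * 0.9 * 0.371 = 2.6712 m ≈ 267.1 cm

267.1 cm


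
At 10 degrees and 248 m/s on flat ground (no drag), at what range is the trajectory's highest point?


R = v0^2*sin(2*theta)/g = 248^2*sin(2*10°)/9.81 = 2144.3 m
apex_dist = R/2 = 2144.3/2 = 1072 m

1072 m


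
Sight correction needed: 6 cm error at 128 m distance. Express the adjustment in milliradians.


1 mrad subtends 1 cm per 10 m of range, so adj = error_cm / (dist_m / 10) = 6 / (128/10) = 0.4688 mrad

0.4688 mrad


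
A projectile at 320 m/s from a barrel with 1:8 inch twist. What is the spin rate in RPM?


twist_m = 8*0.0254 = 0.2032 m
spin = v/twist = 320/0.2032 = 1574.803 rev/s
RPM = spin*60 = 1574.803*60 ≈ 94488 RPM

94488 RPM


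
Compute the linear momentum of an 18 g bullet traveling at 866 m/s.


p = m*v = 0.018*866 = 15.59 kg·m/s

15.59 kg·m/s


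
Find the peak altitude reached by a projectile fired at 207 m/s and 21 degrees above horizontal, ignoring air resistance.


H = (v0*sin(theta))^2 / (2g) = (207*sin(21°))^2 / (2*9.81) = 280.5 m

280.5 m


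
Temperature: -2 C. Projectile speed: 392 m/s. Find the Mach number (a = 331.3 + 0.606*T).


a = 331.3 + 0.606*(-2) = 330.088 m/s
M = v/a = 392/330.088 = 1.188

1.188


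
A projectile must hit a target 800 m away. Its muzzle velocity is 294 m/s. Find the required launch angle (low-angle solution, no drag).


sin(2*theta) = R*g/v0^2 = 800*9.81/294^2 = 0.0907955, theta = arcsin(0.0907955)/2 = 2.605°

2.605 degrees


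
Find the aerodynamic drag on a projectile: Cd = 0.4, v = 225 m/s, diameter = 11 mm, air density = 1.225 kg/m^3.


A = pi*(d/2)^2 = pi*(11/2000)^2 = 9.50332e-05 m^2
Fd = 0.5*Cd*rho*A*v^2 = 0.5*0.4*1.225*9.50332e-05*225^2 = 1.179 N

1.179 N


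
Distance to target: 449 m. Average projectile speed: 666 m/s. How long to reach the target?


t = d/v = 449/666 = 0.6742 s

0.6742 s


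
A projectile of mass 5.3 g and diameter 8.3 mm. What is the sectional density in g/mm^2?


SD = m/d^2 = 5.3/8.3^2 = 0.07693 g/mm^2

0.07693 g/mm^2


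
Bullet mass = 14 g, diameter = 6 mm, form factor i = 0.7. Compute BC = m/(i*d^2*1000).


BC = m/(i*d^2*1000) = 14/(0.7 * 6^2 * 1000) = 0.0005556

0.0005556


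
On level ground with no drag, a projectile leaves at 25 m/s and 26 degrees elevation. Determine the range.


R = v0^2 * sin(2*theta) / g = 25^2 * sin(2*26°) / 9.81 = 50.2 m

50.2 m


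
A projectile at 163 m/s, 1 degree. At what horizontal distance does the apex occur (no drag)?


R = v0^2*sin(2*theta)/g = 163^2*sin(2*1°)/9.81 = 94.5204 m
apex_dist = R/2 = 94.5204/2 = 47.26 m

47.26 m


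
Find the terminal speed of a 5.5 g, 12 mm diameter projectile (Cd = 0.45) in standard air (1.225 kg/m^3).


A = pi*(d/2)^2 = pi*(12/2000)^2 = 1.13097e-04 m^2
vt = sqrt(2mg/(Cd*rho*A)) = sqrt(2*0.0055*9.81/(0.45 * 1.225 * 1.13097e-04)) = 41.6 m/s

41.6 m/s


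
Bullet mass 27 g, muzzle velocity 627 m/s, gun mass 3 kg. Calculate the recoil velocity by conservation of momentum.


v_recoil = m_p * v_p / m_gun = 0.027 * 627 / 3 = 5.643 m/s

5.643 m/s


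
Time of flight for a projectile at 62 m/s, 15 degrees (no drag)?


T = 2*v0*sin(theta)/g = 2*62*sin(15°)/9.81 = 3.272 s

3.272 s


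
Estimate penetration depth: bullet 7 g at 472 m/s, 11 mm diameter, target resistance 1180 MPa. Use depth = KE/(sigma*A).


A = pi*(d/2)^2 = pi*(11/2)^2 = 95.0332 mm^2
E = 0.5*m*v^2 = 0.5*0.007*472^2 = 779.744 J
depth = E/(sigma*A) = 779.744 J / (1180 MPa * 95.0332 mm^2) = 779.744/(1180 * 95.0332) m = 0.00695336 m ≈ 6.953 mm

6.953 mm


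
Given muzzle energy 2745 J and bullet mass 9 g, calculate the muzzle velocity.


v = sqrt(2*E/m) = sqrt(2*2745/0.009) = 781 m/s

781 m/s


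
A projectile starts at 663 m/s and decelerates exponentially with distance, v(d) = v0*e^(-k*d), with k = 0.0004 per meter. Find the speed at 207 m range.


v = v0*exp(-k*d) = 663*exp(-0.0004*207) = 610.3 m/s

610.3 m/s


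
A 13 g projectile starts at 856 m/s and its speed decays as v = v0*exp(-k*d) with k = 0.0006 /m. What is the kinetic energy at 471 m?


v = v0*exp(-k*d) = 856*exp(-0.0006*471) = 645.271 m/s
E = 0.5*m*v^2 = 0.5*0.013*645.271^2 = 2706 J

2706 J


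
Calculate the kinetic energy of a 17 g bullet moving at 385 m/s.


E = 0.5*m*v^2 = 0.5*0.017*385^2 = 1260 J

1260 J


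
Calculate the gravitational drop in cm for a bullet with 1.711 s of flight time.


drop = 0.5*g*t^2 = 0.5*9.81*1.711^2 = 14.3595 m ≈ 1436 cm

1436 cm


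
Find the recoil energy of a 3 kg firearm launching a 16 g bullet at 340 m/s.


v_r = m_p*v_p/m_gun = 0.016*340/3 = 1.81333 m/s, E_r = 0.5*m_gun*v_r^2 = 0.5*3*1.81333^2 = 4.932 J

4.932 J


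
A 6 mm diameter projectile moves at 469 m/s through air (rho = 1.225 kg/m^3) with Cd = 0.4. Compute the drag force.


A = pi*(d/2)^2 = pi*(6/2000)^2 = 2.82743e-05 m^2
Fd = 0.5*Cd*rho*A*v^2 = 0.5*0.4*1.225*2.82743e-05*469^2 = 1.524 N

1.524 N


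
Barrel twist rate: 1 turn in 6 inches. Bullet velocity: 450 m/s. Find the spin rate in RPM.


twist_m = 6*0.0254 = 0.1524 m
spin = v/twist = 450/0.1524 = 2952.756 rev/s
RPM = spin*60 = 2952.756*60 ≈ 177165 RPM

177165 RPM


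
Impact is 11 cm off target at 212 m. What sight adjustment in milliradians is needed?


1 mrad subtends 1 cm per 10 m of range, so adj = error_cm / (dist_m / 10) = 11 / (212/10) = 0.5189 mrad

0.5189 mrad


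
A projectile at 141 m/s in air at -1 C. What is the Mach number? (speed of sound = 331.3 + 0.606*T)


a = 331.3 + 0.606*(-1) = 330.694 m/s
M = v/a = 141/330.694 = 0.4264

0.4264


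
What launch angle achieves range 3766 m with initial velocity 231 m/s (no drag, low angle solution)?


sin(2*theta) = R*g/v0^2 = 3766*9.81/231^2 = 0.692349, theta = arcsin(0.692349)/2 = 21.91°

21.91 degrees


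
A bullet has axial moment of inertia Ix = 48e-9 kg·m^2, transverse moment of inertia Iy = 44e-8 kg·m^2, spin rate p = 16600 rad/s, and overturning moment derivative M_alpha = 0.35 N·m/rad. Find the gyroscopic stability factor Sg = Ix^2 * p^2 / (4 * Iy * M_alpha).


Sg = Ix^2 * p^2 / (4 * Iy * M_alpha) = (48e-9)^2 * 16600^2 / (4 * 44e-8 * 0.35) = 1.031

1.031


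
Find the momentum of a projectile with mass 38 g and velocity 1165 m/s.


p = m*v = 0.038*1165 = 44.27 kg·m/s

44.27 kg·m/s


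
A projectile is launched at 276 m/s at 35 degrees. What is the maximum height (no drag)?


H = (v0*sin(theta))^2 / (2g) = (276*sin(35°))^2 / (2*9.81) = 1277 m

1277 m


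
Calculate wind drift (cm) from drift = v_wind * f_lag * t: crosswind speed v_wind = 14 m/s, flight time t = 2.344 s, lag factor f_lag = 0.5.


drift = v_wind * lag * t = 14 * 0.5 * 2.344 = 16.408 m ≈ 1641 cm

1641 cm


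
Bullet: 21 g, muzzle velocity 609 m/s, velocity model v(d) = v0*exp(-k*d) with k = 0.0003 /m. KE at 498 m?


v = v0*exp(-k*d) = 609*exp(-0.0003*498) = 524.486 m/s
E = 0.5*m*v^2 = 0.5*0.021*524.486^2 = 2888 J

2888 J


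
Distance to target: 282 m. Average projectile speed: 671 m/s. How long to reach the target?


t = d/v = 282/671 = 0.4203 s

0.4203 s


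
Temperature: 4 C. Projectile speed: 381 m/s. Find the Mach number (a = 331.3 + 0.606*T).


a = 331.3 + 0.606*(4) = 333.724 m/s
M = v/a = 381/333.724 = 1.142

1.142


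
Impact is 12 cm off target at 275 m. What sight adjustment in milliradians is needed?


1 mrad subtends 1 cm per 10 m of range, so adj = error_cm / (dist_m / 10) = 12 / (275/10) = 0.4364 mrad

0.4364 mrad


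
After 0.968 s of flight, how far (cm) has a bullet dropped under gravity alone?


drop = 0.5*g*t^2 = 0.5*9.81*0.968^2 = 4.5961 m ≈ 459.6 cm

459.6 cm


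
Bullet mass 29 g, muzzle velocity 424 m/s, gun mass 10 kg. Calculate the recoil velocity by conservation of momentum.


v_recoil = m_p * v_p / m_gun = 0.029 * 424 / 10 = 1.23 m/s

1.23 m/s


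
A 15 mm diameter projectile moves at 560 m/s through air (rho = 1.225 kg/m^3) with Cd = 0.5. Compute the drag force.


A = pi*(d/2)^2 = pi*(15/2000)^2 = 1.76715e-04 m^2
Fd = 0.5*Cd*rho*A*v^2 = 0.5*0.5*1.225*1.76715e-04*560^2 = 16.97 N

16.97 N


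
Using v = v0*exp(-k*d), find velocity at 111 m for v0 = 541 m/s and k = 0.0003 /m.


v = v0*exp(-k*d) = 541*exp(-0.0003*111) = 523.3 m/s

523.3 m/s


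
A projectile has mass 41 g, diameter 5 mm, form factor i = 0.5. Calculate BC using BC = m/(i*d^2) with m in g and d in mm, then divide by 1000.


BC = m/(i*d^2*1000) = 41/(0.5 * 5^2 * 1000) = 0.00328

0.00328


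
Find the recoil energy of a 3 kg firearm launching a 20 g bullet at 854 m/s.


v_r = m_p*v_p/m_gun = 0.02*854/3 = 5.69333 m/s, E_r = 0.5*m_gun*v_r^2 = 0.5*3*5.69333^2 = 48.62 J

48.62 J


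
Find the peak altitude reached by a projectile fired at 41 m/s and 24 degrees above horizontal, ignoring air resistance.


H = (v0*sin(theta))^2 / (2g) = (41*sin(24°))^2 / (2*9.81) = 14.17 m

14.17 m


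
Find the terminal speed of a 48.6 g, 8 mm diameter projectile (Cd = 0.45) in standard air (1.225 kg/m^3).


A = pi*(d/2)^2 = pi*(8/2000)^2 = 5.02655e-05 m^2
vt = sqrt(2mg/(Cd*rho*A)) = sqrt(2*0.0486*9.81/(0.45 * 1.225 * 5.02655e-05)) = 185.5 m/s

185.5 m/s


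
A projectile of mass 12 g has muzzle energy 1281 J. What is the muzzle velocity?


v = sqrt(2*E/m) = sqrt(2*1281/0.012) = 462.1 m/s

462.1 m/s


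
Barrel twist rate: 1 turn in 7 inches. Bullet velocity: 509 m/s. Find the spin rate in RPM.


twist_m = 7*0.0254 = 0.1778 m
spin = v/twist = 509/0.1778 = 2862.767 rev/s
RPM = spin*60 = 2862.767*60 ≈ 171766 RPM

171766 RPM


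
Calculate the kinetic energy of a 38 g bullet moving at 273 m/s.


E = 0.5*m*v^2 = 0.5*0.038*273^2 = 1416 J

1416 J


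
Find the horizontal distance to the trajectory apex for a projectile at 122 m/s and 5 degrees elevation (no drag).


R = v0^2*sin(2*theta)/g = 122^2*sin(2*5°)/9.81 = 263.464 m
apex_dist = R/2 = 263.464/2 = 131.7 m

131.7 m


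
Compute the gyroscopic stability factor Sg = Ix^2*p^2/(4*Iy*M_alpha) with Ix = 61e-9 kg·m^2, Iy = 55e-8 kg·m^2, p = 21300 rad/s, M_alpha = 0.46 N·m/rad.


Sg = Ix^2 * p^2 / (4 * Iy * M_alpha) = (61e-9)^2 * 21300^2 / (4 * 55e-8 * 0.46) = 1.668

1.668


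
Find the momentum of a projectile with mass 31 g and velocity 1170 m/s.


p = m*v = 0.031*1170 = 36.27 kg·m/s

36.27 kg·m/s


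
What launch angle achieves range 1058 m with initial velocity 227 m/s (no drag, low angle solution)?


sin(2*theta) = R*g/v0^2 = 1058*9.81/227^2 = 0.20142, theta = arcsin(0.20142)/2 = 5.81°

5.81 degrees


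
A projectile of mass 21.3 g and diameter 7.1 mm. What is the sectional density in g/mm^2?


SD = m/d^2 = 21.3/7.1^2 = 0.4225 g/mm^2

0.4225 g/mm^2


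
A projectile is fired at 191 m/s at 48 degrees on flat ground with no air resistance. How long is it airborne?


T = 2*v0*sin(theta)/g = 2*191*sin(48°)/9.81 = 28.94 s

28.94 s


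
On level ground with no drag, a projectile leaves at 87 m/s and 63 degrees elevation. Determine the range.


R = v0^2 * sin(2*theta) / g = 87^2 * sin(2*63°) / 9.81 = 624.2 m

624.2 m


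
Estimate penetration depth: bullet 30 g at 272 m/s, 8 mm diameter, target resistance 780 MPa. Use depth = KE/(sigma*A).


A = pi*(d/2)^2 = pi*(8/2)^2 = 50.2655 mm^2
E = 0.5*m*v^2 = 0.5*0.03*272^2 = 1109.76 J
depth = E/(sigma*A) = 1109.76 J / (780 MPa * 50.2655 mm^2) = 1109.76/(780 * 50.2655) m = 0.0283051 m ≈ 28.31 mm

28.31 mm


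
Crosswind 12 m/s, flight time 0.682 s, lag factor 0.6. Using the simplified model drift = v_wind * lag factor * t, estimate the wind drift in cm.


drift = v_wind * lag * t = 12 * 0.6 * 0.682 = 4.9104 m ≈ 491 cm

491 cm


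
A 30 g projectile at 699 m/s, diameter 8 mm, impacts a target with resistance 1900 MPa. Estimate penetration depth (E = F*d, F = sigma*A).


A = pi*(d/2)^2 = pi*(8/2)^2 = 50.2655 mm^2
E = 0.5*m*v^2 = 0.5*0.03*699^2 = 7329.01 J
depth = E/(sigma*A) = 7329.01 J / (1900 MPa * 50.2655 mm^2) = 7329.01/(1900 * 50.2655) m = 0.0767401 m ≈ 76.74 mm

76.74 mm


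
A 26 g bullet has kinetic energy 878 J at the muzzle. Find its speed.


v = sqrt(2*E/m) = sqrt(2*878/0.026) = 259.9 m/s

259.9 m/s


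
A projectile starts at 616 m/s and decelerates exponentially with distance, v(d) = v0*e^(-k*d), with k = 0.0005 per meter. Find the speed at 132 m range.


v = v0*exp(-k*d) = 616*exp(-0.0005*132) = 576.7 m/s

576.7 m/s


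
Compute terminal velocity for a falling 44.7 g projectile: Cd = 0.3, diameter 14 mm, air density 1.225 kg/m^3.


A = pi*(d/2)^2 = pi*(14/2000)^2 = 1.53938e-04 m^2
vt = sqrt(2mg/(Cd*rho*A)) = sqrt(2*0.0447*9.81/(0.3 * 1.225 * 1.53938e-04)) = 124.5 m/s

124.5 m/s


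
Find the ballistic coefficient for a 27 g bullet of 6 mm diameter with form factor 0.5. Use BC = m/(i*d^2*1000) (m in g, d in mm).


BC = m/(i*d^2*1000) = 27/(0.5 * 6^2 * 1000) = 0.0015

0.0015


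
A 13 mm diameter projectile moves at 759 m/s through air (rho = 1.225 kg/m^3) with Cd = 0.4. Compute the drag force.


A = pi*(d/2)^2 = pi*(13/2000)^2 = 1.32732e-04 m^2
Fd = 0.5*Cd*rho*A*v^2 = 0.5*0.4*1.225*1.32732e-04*759^2 = 18.73 N

18.73 N


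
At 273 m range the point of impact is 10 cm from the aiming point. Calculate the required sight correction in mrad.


1 mrad subtends 1 cm per 10 m of range, so adj = error_cm / (dist_m / 10) = 10 / (273/10) = 0.3663 mrad

0.3663 mrad


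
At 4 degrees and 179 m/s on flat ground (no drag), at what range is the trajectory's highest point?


R = v0^2*sin(2*theta)/g = 179^2*sin(2*4°)/9.81 = 454.561 m
apex_dist = R/2 = 454.561/2 = 227.3 m

227.3 m


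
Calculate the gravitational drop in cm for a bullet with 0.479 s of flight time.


drop = 0.5*g*t^2 = 0.5*9.81*0.479^2 = 1.12541 m ≈ 112.5 cm

112.5 cm


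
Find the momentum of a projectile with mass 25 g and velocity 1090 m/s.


p = m*v = 0.025*1090 = 27.25 kg·m/s

27.25 kg·m/s


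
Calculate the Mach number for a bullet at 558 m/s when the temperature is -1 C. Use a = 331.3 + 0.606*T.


a = 331.3 + 0.606*(-1) = 330.694 m/s
M = v/a = 558/330.694 = 1.687

1.687


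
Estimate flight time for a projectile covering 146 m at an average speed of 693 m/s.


t = d/v = 146/693 = 0.2107 s

0.2107 s


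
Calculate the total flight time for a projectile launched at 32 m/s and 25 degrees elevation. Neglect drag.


T = 2*v0*sin(theta)/g = 2*32*sin(25°)/9.81 = 2.757 s

2.757 s


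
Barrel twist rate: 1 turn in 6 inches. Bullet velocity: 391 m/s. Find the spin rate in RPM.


twist_m = 6*0.0254 = 0.1524 m
spin = v/twist = 391/0.1524 = 2565.617 rev/s
RPM = spin*60 = 2565.617*60 ≈ 153937 RPM

153937 RPM


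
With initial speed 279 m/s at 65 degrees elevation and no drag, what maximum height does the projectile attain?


H = (v0*sin(theta))^2 / (2g) = (279*sin(65°))^2 / (2*9.81) = 3259 m

3259 m


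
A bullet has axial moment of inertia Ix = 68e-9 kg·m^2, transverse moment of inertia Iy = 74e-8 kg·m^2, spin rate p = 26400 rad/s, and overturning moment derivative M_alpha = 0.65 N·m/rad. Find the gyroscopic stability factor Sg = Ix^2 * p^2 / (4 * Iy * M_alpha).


Sg = Ix^2 * p^2 / (4 * Iy * M_alpha) = (68e-9)^2 * 26400^2 / (4 * 74e-8 * 0.65) = 1.675

1.675


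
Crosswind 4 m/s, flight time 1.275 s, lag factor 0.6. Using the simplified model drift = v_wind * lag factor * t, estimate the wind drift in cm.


drift = v_wind * lag * t = 4 * 0.6 * 1.275 = 3.06 m ≈ 306 cm

306 cm


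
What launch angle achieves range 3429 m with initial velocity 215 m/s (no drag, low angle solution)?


sin(2*theta) = R*g/v0^2 = 3429*9.81/215^2 = 0.727712, theta = arcsin(0.727712)/2 = 23.35°

23.35 degrees


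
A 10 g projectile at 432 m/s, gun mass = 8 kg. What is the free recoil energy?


v_r = m_p*v_p/m_gun = 0.01*432/8 = 0.54 m/s, E_r = 0.5*m_gun*v_r^2 = 0.5*8*0.54^2 = 1.166 J

1.166 J


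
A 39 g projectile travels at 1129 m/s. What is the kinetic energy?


E = 0.5*m*v^2 = 0.5*0.039*1129^2 = 24855 J

24855 J


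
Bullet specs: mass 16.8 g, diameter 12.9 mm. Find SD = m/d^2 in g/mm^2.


SD = m/d^2 = 16.8/12.9^2 = 0.101 g/mm^2

0.101 g/mm^2


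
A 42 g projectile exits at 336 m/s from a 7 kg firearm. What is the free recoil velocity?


v_recoil = m_p * v_p / m_gun = 0.042 * 336 / 7 = 2.016 m/s

2.016 m/s


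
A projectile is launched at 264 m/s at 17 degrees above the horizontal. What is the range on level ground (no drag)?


R = v0^2 * sin(2*theta) / g = 264^2 * sin(2*17°) / 9.81 = 3973 m

3973 m


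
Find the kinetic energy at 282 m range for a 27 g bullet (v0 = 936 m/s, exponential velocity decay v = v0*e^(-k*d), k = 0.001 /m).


v = v0*exp(-k*d) = 936*exp(-0.001*282) = 706 m/s
E = 0.5*m*v^2 = 0.5*0.027*706^2 = 6729 J

6729 J


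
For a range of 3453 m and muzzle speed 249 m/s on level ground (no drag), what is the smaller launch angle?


sin(2*theta) = R*g/v0^2 = 3453*9.81/249^2 = 0.546345, theta = arcsin(0.546345)/2 = 16.56°

16.56 degrees


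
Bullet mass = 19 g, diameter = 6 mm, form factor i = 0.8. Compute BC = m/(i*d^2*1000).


BC = m/(i*d^2*1000) = 19/(0.8 * 6^2 * 1000) = 0.0006597

0.0006597


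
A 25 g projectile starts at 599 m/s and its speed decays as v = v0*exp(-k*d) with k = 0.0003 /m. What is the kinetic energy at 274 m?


v = v0*exp(-k*d) = 599*exp(-0.0003*274) = 551.732 m/s
E = 0.5*m*v^2 = 0.5*0.025*551.732^2 = 3805 J

3805 J


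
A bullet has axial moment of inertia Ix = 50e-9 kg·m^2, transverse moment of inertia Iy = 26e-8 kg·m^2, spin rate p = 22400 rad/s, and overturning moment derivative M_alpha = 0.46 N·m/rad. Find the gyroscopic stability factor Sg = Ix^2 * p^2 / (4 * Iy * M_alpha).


Sg = Ix^2 * p^2 / (4 * Iy * M_alpha) = (50e-9)^2 * 22400^2 / (4 * 26e-8 * 0.46) = 2.622

2.622


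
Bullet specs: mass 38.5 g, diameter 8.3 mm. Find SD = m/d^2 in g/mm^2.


SD = m/d^2 = 38.5/8.3^2 = 0.5589 g/mm^2

0.5589 g/mm^2


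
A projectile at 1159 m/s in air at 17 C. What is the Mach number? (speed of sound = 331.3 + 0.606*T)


a = 331.3 + 0.606*(17) = 341.602 m/s
M = v/a = 1159/341.602 = 3.393

3.393


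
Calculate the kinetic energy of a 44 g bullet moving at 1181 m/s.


E = 0.5*m*v^2 = 0.5*0.044*1181^2 = 30685 J

30685 J


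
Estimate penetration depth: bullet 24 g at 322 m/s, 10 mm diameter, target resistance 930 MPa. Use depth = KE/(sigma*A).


A = pi*(d/2)^2 = pi*(10/2)^2 = 78.5398 mm^2
E = 0.5*m*v^2 = 0.5*0.024*322^2 = 1244.21 J
depth = E/(sigma*A) = 1244.21 J / (930 MPa * 78.5398 mm^2) = 1244.21/(930 * 78.5398) m = 0.0170341 m ≈ 17.03 mm

17.03 mm


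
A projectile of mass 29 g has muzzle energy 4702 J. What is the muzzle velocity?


v = sqrt(2*E/m) = sqrt(2*4702/0.029) = 569.5 m/s

569.5 m/s


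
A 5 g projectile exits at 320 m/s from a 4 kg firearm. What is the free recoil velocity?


v_recoil = m_p * v_p / m_gun = 0.005 * 320 / 4 = 0.4 m/s

0.4 m/s


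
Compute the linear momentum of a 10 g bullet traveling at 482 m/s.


p = m*v = 0.01*482 = 4.82 kg·m/s

4.82 kg·m/s


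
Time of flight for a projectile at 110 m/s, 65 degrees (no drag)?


T = 2*v0*sin(theta)/g = 2*110*sin(65°)/9.81 = 20.32 s

20.32 s


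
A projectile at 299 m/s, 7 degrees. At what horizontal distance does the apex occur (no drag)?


R = v0^2*sin(2*theta)/g = 299^2*sin(2*7°)/9.81 = 2204.7 m
apex_dist = R/2 = 2204.7/2 = 1102 m

1102 m


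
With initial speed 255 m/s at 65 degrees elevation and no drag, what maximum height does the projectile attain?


H = (v0*sin(theta))^2 / (2g) = (255*sin(65°))^2 / (2*9.81) = 2722 m

2722 m


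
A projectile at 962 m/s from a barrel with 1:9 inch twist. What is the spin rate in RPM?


twist_m = 9*0.0254 = 0.2286 m
spin = v/twist = 962/0.2286 = 4208.224 rev/s
RPM = spin*60 = 4208.224*60 ≈ 252493 RPM

252493 RPM


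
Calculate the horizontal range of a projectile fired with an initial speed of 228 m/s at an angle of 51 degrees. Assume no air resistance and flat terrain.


R = v0^2 * sin(2*theta) / g = 228^2 * sin(2*51°) / 9.81 = 5183 m

5183 m


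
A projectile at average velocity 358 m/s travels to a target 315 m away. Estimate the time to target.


t = d/v = 315/358 = 0.8799 s

0.8799 s


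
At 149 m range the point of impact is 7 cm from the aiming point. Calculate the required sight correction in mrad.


1 mrad subtends 1 cm per 10 m of range, so adj = error_cm / (dist_m / 10) = 7 / (149/10) = 0.4698 mrad

0.4698 mrad


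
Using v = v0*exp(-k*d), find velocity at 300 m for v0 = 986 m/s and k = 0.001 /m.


v = v0*exp(-k*d) = 986*exp(-0.001*300) = 730.4 m/s

730.4 m/s


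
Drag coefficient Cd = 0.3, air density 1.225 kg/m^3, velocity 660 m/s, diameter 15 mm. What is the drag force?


A = pi*(d/2)^2 = pi*(15/2000)^2 = 1.76715e-04 m^2
Fd = 0.5*Cd*rho*A*v^2 = 0.5*0.3*1.225*1.76715e-04*660^2 = 14.14 N

14.14 N


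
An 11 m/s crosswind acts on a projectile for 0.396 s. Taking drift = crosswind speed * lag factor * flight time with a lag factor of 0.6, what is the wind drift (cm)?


drift = v_wind * lag * t = 11 * 0.6 * 0.396 = 2.6136 m ≈ 261.4 cm

261.4 cm


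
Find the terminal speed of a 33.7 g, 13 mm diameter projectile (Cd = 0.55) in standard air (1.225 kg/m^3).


A = pi*(d/2)^2 = pi*(13/2000)^2 = 1.32732e-04 m^2
vt = sqrt(2mg/(Cd*rho*A)) = sqrt(2*0.0337*9.81/(0.55 * 1.225 * 1.32732e-04)) = 85.99 m/s

85.99 m/s


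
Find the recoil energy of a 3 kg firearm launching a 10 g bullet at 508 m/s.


v_r = m_p*v_p/m_gun = 0.01*508/3 = 1.69333 m/s, E_r = 0.5*m_gun*v_r^2 = 0.5*3*1.69333^2 = 4.301 J

4.301 J


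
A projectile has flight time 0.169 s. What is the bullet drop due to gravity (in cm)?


drop = 0.5*g*t^2 = 0.5*9.81*0.169^2 = 0.140092 m ≈ 14.01 cm

14.01 cm


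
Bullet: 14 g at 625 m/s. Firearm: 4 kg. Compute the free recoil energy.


v_r = m_p*v_p/m_gun = 0.014*625/4 = 2.1875 m/s, E_r = 0.5*m_gun*v_r^2 = 0.5*4*2.1875^2 = 9.57 J

9.57 J
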